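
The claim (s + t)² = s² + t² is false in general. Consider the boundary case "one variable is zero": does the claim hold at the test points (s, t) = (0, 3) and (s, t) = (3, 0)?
Yes, holds at both test points

At (0, 3): LHS = 9, RHS = 9 → equal
At (3, 0): LHS = 9, RHS = 9 → equal

So the claim does hold at both of these boundary points, even though it is not an identity.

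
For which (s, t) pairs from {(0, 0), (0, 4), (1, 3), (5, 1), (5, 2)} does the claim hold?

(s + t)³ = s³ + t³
(0, 0), (0, 4)

Testing each pair:
(0, 0): LHS = 0, RHS = 0 → holds
(0, 4): LHS = 64, RHS = 64 → holds
(1, 3): LHS = 64, RHS = 28 → fails
(5, 1): LHS = 216, RHS = 126 → fails
(5, 2): LHS = 343, RHS = 133 → fails

2 of 5 pairs satisfy the claim.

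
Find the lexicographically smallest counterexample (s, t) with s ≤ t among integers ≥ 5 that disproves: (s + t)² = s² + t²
(s, t) = (5, 5)

Substituting (5, 5) into the claim:
LHS = (5 + 5)² = 100
RHS = 5² + 5² = 50

Since LHS ≠ RHS, this pair disproves the claim, and no lexicographically smaller pair (s ≤ t, integers ≥ 5) does.

For instance (10, 12) is also a counterexample (LHS = 484, RHS = 244), but it's lexicographically larger.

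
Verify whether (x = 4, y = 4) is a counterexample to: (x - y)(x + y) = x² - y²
Substituting x = 4, y = 4:
LHS = (4 - 4)(4 + 4) = 0
RHS = 4² - 4² = 0

The sides agree, so this pair does not disprove the claim.

Answer: No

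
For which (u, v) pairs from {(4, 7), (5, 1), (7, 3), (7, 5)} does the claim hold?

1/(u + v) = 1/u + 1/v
None

Testing each pair:
(4, 7): LHS = 1/11, RHS = 11/28 → fails
(5, 1): LHS = 1/6, RHS = 6/5 → fails
(7, 3): LHS = 1/10, RHS = 10/21 → fails
(7, 5): LHS = 1/12, RHS = 12/35 → fails

No pair satisfies the claim.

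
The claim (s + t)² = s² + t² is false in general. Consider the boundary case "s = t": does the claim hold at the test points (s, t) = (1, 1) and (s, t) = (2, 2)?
No, fails at both test points

At (1, 1): LHS = 4 ≠ RHS = 2
At (2, 2): LHS = 16 ≠ RHS = 8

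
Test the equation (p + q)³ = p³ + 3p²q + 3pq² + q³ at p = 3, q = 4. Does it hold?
Substituting p = 3, q = 4:

LHS = (3 + 4)³ = 343
RHS = 3³ + 3·3²·4 + 3·3·4² + 4³ = 343

LHS = RHS, so the equation holds at this point.

Answer: Holds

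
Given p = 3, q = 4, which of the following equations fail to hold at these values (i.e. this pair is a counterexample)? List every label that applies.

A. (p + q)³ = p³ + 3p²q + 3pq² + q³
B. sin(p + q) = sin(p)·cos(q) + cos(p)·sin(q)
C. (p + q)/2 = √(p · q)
Evaluating each claim at the given values:
A. LHS = 343, RHS = 343 → holds here (LHS = RHS)
B. LHS = sin(7) ≈ 0.657, RHS = sin(3)·cos(4) + sin(4)·cos(3) ≈ 0.657 → holds here (LHS = RHS)
C. LHS = 7/2, RHS = 2·√(3) ≈ 3.464 → fails here (LHS ≠ RHS)

Answer: C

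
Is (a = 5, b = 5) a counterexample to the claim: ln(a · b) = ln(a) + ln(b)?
Substituting a = 5, b = 5:
LHS = ln(5 · 5) = ln(25) ≈ 3.219
RHS = ln(5) + ln(5) = 2·ln(5) ≈ 3.219

The sides agree, so this pair does not disprove the claim.

Answer: No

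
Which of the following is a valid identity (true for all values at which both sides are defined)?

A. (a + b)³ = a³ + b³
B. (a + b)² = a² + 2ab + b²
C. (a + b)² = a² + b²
B

A: fails at (2, 3) — LHS = 125, RHS = 35.
B: holds — e.g. at (5, 8), both sides equal 169.
C: fails at (2, 2) — LHS = 16, RHS = 8.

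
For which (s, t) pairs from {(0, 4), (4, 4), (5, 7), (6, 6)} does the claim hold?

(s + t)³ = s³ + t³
(0, 4)

Testing each pair:
(0, 4): LHS = 64, RHS = 64 → holds
(4, 4): LHS = 512, RHS = 128 → fails
(5, 7): LHS = 1728, RHS = 468 → fails
(6, 6): LHS = 1728, RHS = 432 → fails

1 of 4 pairs satisfies the claim.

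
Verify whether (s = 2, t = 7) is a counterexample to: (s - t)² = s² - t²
Substituting s = 2, t = 7:
LHS = (2 - 7)² = 25
RHS = 2² - 7² = -45

Since LHS ≠ RHS, this pair disproves the claim.

Answer: Yes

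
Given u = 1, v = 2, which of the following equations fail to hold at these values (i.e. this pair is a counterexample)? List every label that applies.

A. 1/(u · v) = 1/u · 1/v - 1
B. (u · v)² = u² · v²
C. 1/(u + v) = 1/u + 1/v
Evaluating each claim at the given values:
A. LHS = 1/2, RHS = -1/2 → fails here (LHS ≠ RHS)
B. LHS = 4, RHS = 4 → holds here (LHS = RHS)
C. LHS = 1/3, RHS = 3/2 → fails here (LHS ≠ RHS)

Answer: A, C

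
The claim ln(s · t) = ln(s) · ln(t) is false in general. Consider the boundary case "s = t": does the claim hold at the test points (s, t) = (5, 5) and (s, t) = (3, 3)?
No, fails at both test points

At (5, 5): LHS = ln(25) ≈ 3.219 ≠ RHS = ln(5)² ≈ 2.59
At (3, 3): LHS = ln(9) ≈ 2.197 ≠ RHS = ln(3)² ≈ 1.207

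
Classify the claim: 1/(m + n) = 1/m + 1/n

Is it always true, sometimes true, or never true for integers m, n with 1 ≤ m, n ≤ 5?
Never true

The claim fails for every pair in the range. For instance at (m, n) = (1, 4): LHS = 1/5, RHS = 5/4.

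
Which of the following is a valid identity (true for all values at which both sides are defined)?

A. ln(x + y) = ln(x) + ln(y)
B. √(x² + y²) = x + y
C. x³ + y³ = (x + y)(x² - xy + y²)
A: fails at (2, 3) — LHS = ln(5) ≈ 1.609, RHS = ln(2) + ln(3) ≈ 1.792.
B: fails at (3, 3) — LHS = 3·√(2) ≈ 4.243, RHS = 6.
C: holds — e.g. at (1, 5), both sides equal 126.

Answer: C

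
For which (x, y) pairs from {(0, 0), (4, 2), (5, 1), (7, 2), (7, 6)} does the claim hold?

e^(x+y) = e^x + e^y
None

Testing each pair:
(0, 0): LHS = 1, RHS = 2 → fails
(4, 2): LHS = e^6 ≈ 403.4, RHS = e^2 + e^4 ≈ 61.99 → fails
(5, 1): LHS = e^6 ≈ 403.4, RHS = e + e^5 ≈ 151.1 → fails
(7, 2): LHS = e^9 ≈ 8103, RHS = e^2 + e^7 ≈ 1104 → fails
(7, 6): LHS = e^13 ≈ 442413.4, RHS = e^6 + e^7 ≈ 1500 → fails

No pair satisfies the claim.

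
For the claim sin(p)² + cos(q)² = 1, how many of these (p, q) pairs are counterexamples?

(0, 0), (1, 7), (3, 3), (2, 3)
2

Testing each pair:
(0, 0): LHS = 1, RHS = 1 → satisfies claim
(1, 7): LHS = cos(7)² + sin(1)² ≈ 1.276, RHS = 1 → counterexample
(3, 3): LHS = sin(3)² + cos(3)² = 1, RHS = 1 → satisfies claim
(2, 3): LHS = sin(2)² + cos(3)² ≈ 1.807, RHS = 1 → counterexample

That makes 2 counterexamples.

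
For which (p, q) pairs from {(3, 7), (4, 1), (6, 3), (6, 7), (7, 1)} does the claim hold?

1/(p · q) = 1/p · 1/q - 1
Testing each pair:
(3, 7): LHS = 1/21, RHS = -20/21 → fails
(4, 1): LHS = 1/4, RHS = -3/4 → fails
(6, 3): LHS = 1/18, RHS = -17/18 → fails
(6, 7): LHS = 1/42, RHS = -41/42 → fails
(7, 1): LHS = 1/7, RHS = -6/7 → fails

No pair satisfies the claim.

Answer: None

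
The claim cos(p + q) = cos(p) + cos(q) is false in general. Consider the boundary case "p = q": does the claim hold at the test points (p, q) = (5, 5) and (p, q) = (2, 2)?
At (5, 5): LHS = cos(10) ≈ -0.8391 ≠ RHS = 2·cos(5) ≈ 0.5673
At (2, 2): LHS = cos(4) ≈ -0.6536 ≠ RHS = 2·cos(2) ≈ -0.8323

Answer: No, fails at both test points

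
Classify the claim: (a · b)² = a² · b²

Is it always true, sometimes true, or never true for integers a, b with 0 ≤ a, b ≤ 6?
The identity holds for every pair in the range. For instance at (a, b) = (4, 6): both sides equal 576.

Answer: Always true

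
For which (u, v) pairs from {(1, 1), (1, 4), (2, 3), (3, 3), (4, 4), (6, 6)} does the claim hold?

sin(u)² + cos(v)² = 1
Testing each pair:
(1, 1): LHS = cos(1)² + sin(1)² = 1, RHS = 1 → holds
(1, 4): LHS = cos(4)² + sin(1)² ≈ 1.135, RHS = 1 → fails
(2, 3): LHS = sin(2)² + cos(3)² ≈ 1.807, RHS = 1 → fails
(3, 3): LHS = sin(3)² + cos(3)² = 1, RHS = 1 → holds
(4, 4): LHS = cos(4)² + sin(4)² = 1, RHS = 1 → holds
(6, 6): LHS = sin(6)² + cos(6)² = 1, RHS = 1 → holds

4 of 6 pairs satisfy the claim.

Answer: (1, 1), (3, 3), (4, 4), (6, 6)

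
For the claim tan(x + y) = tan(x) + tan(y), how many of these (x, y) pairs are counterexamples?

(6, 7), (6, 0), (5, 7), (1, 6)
Testing each pair:
(6, 7): LHS = tan(13) ≈ 0.463, RHS = tan(6) + tan(7) ≈ 0.5804 → counterexample
(6, 0): LHS = tan(6) ≈ -0.291, RHS = tan(6) ≈ -0.291 → satisfies claim
(5, 7): LHS = tan(12) ≈ -0.6359, RHS = tan(5) + tan(7) ≈ -2.509 → counterexample
(1, 6): LHS = tan(7) ≈ 0.8714, RHS = tan(6) + tan(1) ≈ 1.266 → counterexample

That makes 3 counterexamples.

Answer: 3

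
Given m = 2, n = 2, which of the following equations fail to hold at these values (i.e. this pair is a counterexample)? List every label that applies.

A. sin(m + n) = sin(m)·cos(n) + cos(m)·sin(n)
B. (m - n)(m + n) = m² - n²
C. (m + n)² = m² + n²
Evaluating each claim at the given values:
A. LHS = sin(4) ≈ -0.7568, RHS = 2·sin(2)·cos(2) ≈ -0.7568 → holds here (LHS = RHS)
B. LHS = 0, RHS = 0 → holds here (LHS = RHS)
C. LHS = 16, RHS = 8 → fails here (LHS ≠ RHS)

Answer: C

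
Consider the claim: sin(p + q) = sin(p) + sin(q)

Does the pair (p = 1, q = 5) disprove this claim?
Yes

Substituting p = 1, q = 5:
LHS = sin(1 + 5) = sin(6) ≈ -0.2794
RHS = sin(1) + sin(5) ≈ -0.1175

Since LHS ≠ RHS, this pair disproves the claim.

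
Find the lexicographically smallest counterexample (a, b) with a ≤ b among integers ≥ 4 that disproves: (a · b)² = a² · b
Substituting (4, 4) into the claim:
LHS = (4 · 4)² = 256
RHS = 4² · 4 = 64

Since LHS ≠ RHS, this pair disproves the claim, and no lexicographically smaller pair (a ≤ b, integers ≥ 4) does.

For instance (6, 6) is also a counterexample (LHS = 1296, RHS = 216), but it's lexicographically larger.

Answer: (a, b) = (4, 4)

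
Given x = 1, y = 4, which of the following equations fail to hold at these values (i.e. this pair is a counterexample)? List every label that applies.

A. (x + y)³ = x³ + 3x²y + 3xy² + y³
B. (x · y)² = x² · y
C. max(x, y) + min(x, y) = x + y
Evaluating each claim at the given values:
A. LHS = 125, RHS = 125 → holds here (LHS = RHS)
B. LHS = 16, RHS = 4 → fails here (LHS ≠ RHS)
C. LHS = 5, RHS = 5 → holds here (LHS = RHS)

Answer: B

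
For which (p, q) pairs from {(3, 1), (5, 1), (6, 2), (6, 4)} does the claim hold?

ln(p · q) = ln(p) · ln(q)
Testing each pair:
(3, 1): LHS = ln(3) ≈ 1.099, RHS = 0 → fails
(5, 1): LHS = ln(5) ≈ 1.609, RHS = 0 → fails
(6, 2): LHS = ln(12) ≈ 2.485, RHS = ln(2)·ln(6) ≈ 1.242 → fails
(6, 4): LHS = ln(24) ≈ 3.178, RHS = ln(4)·ln(6) ≈ 2.484 → fails

No pair satisfies the claim.

Answer: None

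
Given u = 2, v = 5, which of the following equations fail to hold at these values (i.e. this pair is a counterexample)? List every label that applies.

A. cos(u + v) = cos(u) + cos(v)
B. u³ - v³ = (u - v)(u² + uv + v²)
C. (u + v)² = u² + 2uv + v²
Evaluating each claim at the given values:
A. LHS = cos(7) ≈ 0.7539, RHS = cos(2) + cos(5) ≈ -0.1325 → fails here (LHS ≠ RHS)
B. LHS = -117, RHS = -117 → holds here (LHS = RHS)
C. LHS = 49, RHS = 49 → holds here (LHS = RHS)

Answer: A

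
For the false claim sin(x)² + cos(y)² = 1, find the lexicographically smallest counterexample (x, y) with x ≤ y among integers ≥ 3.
Substituting (3, 4) into the claim:
LHS = sin(3)² + cos(4)² ≈ 0.4472
RHS = 1

Since LHS ≠ RHS, this pair disproves the claim, and no lexicographically smaller pair (x ≤ y, integers ≥ 3) does.

For instance (4, 5) is also a counterexample (LHS = cos(5)² + sin(4)² ≈ 0.6532, RHS = 1), but it's lexicographically larger.

Answer: (x, y) = (3, 4)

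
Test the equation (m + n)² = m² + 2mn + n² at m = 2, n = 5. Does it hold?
Holds

Substituting m = 2, n = 5:

LHS = (2 + 5)² = 49
RHS = 2² + 2·2·5 + 5² = 49

LHS = RHS, so the equation holds at this point.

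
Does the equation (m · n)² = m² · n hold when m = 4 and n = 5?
Substituting m = 4, n = 5:

LHS = (4 · 5)² = 400
RHS = 4² · 5 = 80

LHS ≠ RHS, so the equation does not hold at this point.

Answer: Fails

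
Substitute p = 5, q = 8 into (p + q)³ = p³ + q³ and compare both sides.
LHS = (5 + 8)³ = 2197
RHS = 5³ + 8³ = 637

LHS ≠ RHS, so the equation does not hold here.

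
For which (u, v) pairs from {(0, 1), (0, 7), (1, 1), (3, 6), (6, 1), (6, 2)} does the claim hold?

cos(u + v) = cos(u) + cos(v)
None

Testing each pair:
(0, 1): LHS = cos(1) ≈ 0.5403, RHS = cos(1) + 1 ≈ 1.54 → fails
(0, 7): LHS = cos(7) ≈ 0.7539, RHS = cos(7) + 1 ≈ 1.754 → fails
(1, 1): LHS = cos(2) ≈ -0.4161, RHS = 2·cos(1) ≈ 1.081 → fails
(3, 6): LHS = cos(9) ≈ -0.9111, RHS = cos(3) + cos(6) ≈ -0.02982 → fails
(6, 1): LHS = cos(7) ≈ 0.7539, RHS = cos(1) + cos(6) ≈ 1.5 → fails
(6, 2): LHS = cos(8) ≈ -0.1455, RHS = cos(2) + cos(6) ≈ 0.544 → fails

No pair satisfies the claim.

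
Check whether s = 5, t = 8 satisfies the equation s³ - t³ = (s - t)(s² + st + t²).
Substituting s = 5, t = 8:

LHS = 5³ - 8³ = -387
RHS = (5 - 8)(5² + 5·8 + 8²) = -387

LHS = RHS, so the equation holds at this point.

Answer: Holds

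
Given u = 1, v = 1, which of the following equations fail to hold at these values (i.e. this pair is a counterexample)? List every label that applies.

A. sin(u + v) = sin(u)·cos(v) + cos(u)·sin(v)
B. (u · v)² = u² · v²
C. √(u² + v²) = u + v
Evaluating each claim at the given values:
A. LHS = sin(2) ≈ 0.9093, RHS = 2·sin(1)·cos(1) ≈ 0.9093 → holds here (LHS = RHS)
B. LHS = 1, RHS = 1 → holds here (LHS = RHS)
C. LHS = √(2) ≈ 1.414, RHS = 2 → fails here (LHS ≠ RHS)

Answer: C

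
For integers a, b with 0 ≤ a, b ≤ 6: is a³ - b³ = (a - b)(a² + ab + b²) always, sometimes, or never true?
Always true

The identity holds for every pair in the range. For instance at (a, b) = (3, 2): both sides equal 19.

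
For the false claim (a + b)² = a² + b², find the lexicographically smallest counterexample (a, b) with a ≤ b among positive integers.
(a, b) = (1, 1)

Substituting (1, 1) into the claim:
LHS = (1 + 1)² = 4
RHS = 1² + 1² = 2

Since LHS ≠ RHS, this pair disproves the claim, and no lexicographically smaller pair (a ≤ b, positive integers) does.

For instance (1, 8) is also a counterexample (LHS = 81, RHS = 65), but it's lexicographically larger.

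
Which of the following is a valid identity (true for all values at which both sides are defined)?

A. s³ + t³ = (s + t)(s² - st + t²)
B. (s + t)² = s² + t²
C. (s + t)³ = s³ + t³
A: holds — e.g. at (1, 1), both sides equal 2.
B: fails at (6, 7) — LHS = 169, RHS = 85.
C: fails at (3, 3) — LHS = 216, RHS = 54.

Answer: A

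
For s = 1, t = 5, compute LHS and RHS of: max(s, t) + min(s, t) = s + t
LHS = max(1, 5) + min(1, 5) = 6
RHS = 1 + 5 = 6

LHS = RHS: the two sides agree.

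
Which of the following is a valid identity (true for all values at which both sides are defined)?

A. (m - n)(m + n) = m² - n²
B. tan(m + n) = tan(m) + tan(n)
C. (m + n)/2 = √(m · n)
A

A: holds — e.g. at (4, 4), both sides equal 0.
B: fails at (2, 4) — LHS = tan(6) ≈ -0.291, RHS = tan(2) + tan(4) ≈ -1.027.
C: fails at (6, 7) — LHS = 13/2, RHS = √(42) ≈ 6.481.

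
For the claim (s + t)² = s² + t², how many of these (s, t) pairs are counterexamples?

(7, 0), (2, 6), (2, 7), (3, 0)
Testing each pair:
(7, 0): LHS = 49, RHS = 49 → satisfies claim
(2, 6): LHS = 64, RHS = 40 → counterexample
(2, 7): LHS = 81, RHS = 53 → counterexample
(3, 0): LHS = 9, RHS = 9 → satisfies claim

That makes 2 counterexamples.

Answer: 2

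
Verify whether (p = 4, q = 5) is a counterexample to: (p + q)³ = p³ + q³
Substituting p = 4, q = 5:
LHS = (4 + 5)³ = 729
RHS = 4³ + 5³ = 189

Since LHS ≠ RHS, this pair disproves the claim.

Answer: Yes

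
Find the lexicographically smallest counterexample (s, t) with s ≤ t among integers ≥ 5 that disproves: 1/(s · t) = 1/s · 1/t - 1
Substituting (5, 5) into the claim:
LHS = 1/(5 · 5) = 1/25
RHS = 1/5 · 1/5 - 1 = -24/25

Since LHS ≠ RHS, this pair disproves the claim, and no lexicographically smaller pair (s ≤ t, integers ≥ 5) does.

For instance (6, 12) is also a counterexample (LHS = 1/72, RHS = -71/72), but it's lexicographically larger.

Answer: (s, t) = (5, 5)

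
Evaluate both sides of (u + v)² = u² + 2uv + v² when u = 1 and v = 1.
LHS = (1 + 1)² = 4
RHS = 1² + 2·1·1 + 1² = 4

LHS = RHS: the two sides agree.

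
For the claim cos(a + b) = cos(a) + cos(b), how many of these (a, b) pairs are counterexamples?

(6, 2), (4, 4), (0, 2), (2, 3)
4

Testing each pair:
(6, 2): LHS = cos(8) ≈ -0.1455, RHS = cos(2) + cos(6) ≈ 0.544 → counterexample
(4, 4): LHS = cos(8) ≈ -0.1455, RHS = 2·cos(4) ≈ -1.307 → counterexample
(0, 2): LHS = cos(2) ≈ -0.4161, RHS = cos(2) + 1 ≈ 0.5839 → counterexample
(2, 3): LHS = cos(5) ≈ 0.2837, RHS = cos(3) + cos(2) ≈ -1.406 → counterexample

That makes 4 counterexamples.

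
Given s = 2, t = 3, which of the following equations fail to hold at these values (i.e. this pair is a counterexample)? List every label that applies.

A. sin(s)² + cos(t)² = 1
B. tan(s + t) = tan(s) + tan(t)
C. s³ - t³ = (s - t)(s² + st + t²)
Evaluating each claim at the given values:
A. LHS = sin(2)² + cos(3)² ≈ 1.807, RHS = 1 → fails here (LHS ≠ RHS)
B. LHS = tan(5) ≈ -3.381, RHS = tan(2) + tan(3) ≈ -2.328 → fails here (LHS ≠ RHS)
C. LHS = -19, RHS = -19 → holds here (LHS = RHS)

Answer: A, B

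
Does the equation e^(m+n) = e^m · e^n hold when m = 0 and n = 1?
Substituting m = 0, n = 1:

LHS = e^(0+1) = e ≈ 2.718
RHS = e^0 · e^1 = e ≈ 2.718

LHS = RHS, so the equation holds at this point.

Answer: Holds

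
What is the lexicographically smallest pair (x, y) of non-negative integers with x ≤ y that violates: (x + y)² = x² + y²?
(x, y) = (1, 1)

Substituting (1, 1) into the claim:
LHS = (1 + 1)² = 4
RHS = 1² + 1² = 2

Since LHS ≠ RHS, this pair disproves the claim, and no lexicographically smaller pair (x ≤ y, non-negative integers) does.

For instance (1, 3) is also a counterexample (LHS = 16, RHS = 10), but it's lexicographically larger.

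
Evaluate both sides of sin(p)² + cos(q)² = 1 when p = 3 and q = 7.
LHS = sin(3)² + cos(7)² ≈ 0.5883
RHS = 1

LHS ≠ RHS (they differ by about 0.4117), so the equation does not hold here.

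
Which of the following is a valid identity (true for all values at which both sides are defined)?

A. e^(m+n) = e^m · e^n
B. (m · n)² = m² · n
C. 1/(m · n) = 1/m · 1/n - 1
A: holds — e.g. at (1, 1), both sides equal e^2 ≈ 7.389.
B: fails at (4, 4) — LHS = 256, RHS = 64.
C: fails at (4, 5) — LHS = 1/20, RHS = -19/20.

Answer: A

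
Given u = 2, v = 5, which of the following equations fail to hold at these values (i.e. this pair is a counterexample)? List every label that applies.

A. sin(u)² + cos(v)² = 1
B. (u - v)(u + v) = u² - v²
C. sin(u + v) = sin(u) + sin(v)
Evaluating each claim at the given values:
A. LHS = cos(5)² + sin(2)² ≈ 0.9073, RHS = 1 → fails here (LHS ≠ RHS)
B. LHS = -21, RHS = -21 → holds here (LHS = RHS)
C. LHS = sin(7) ≈ 0.657, RHS = sin(5) + sin(2) ≈ -0.04963 → fails here (LHS ≠ RHS)

Answer: A, C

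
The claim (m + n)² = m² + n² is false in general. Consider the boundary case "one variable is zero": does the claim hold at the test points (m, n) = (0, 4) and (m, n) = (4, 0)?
At (0, 4): LHS = 16, RHS = 16 → equal
At (4, 0): LHS = 16, RHS = 16 → equal

So the claim does hold at both of these boundary points, even though it is not an identity.

Answer: Yes, holds at both test points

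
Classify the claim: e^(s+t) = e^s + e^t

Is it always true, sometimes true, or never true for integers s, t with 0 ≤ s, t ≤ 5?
Never true

The claim fails for every pair in the range. For instance at (s, t) = (5, 4): LHS = e^9 ≈ 8103, RHS = e^4 + e^5 ≈ 203.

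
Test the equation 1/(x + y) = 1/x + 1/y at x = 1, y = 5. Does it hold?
Fails

Substituting x = 1, y = 5:

LHS = 1/(1 + 5) = 1/6
RHS = 1/1 + 1/5 = 6/5

LHS ≠ RHS, so the equation does not hold at this point.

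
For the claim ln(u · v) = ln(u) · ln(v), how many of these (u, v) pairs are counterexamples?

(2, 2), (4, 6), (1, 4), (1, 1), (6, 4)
Testing each pair:
(2, 2): LHS = ln(4) ≈ 1.386, RHS = ln(2)² ≈ 0.4805 → counterexample
(4, 6): LHS = ln(24) ≈ 3.178, RHS = ln(4)·ln(6) ≈ 2.484 → counterexample
(1, 4): LHS = ln(4) ≈ 1.386, RHS = 0 → counterexample
(1, 1): LHS = 0, RHS = 0 → satisfies claim
(6, 4): LHS = ln(24) ≈ 3.178, RHS = ln(4)·ln(6) ≈ 2.484 → counterexample

That makes 4 counterexamples.

Answer: 4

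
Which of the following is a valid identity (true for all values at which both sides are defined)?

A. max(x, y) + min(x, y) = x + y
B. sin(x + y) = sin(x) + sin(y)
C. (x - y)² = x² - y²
A

A: holds — e.g. at (5, 5), both sides equal 10.
B: fails at (2, 2) — LHS = sin(4) ≈ -0.7568, RHS = 2·sin(2) ≈ 1.819.
C: fails at (3, 5) — LHS = 4, RHS = -16.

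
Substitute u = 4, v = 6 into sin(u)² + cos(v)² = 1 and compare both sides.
LHS = sin(4)² + cos(6)² ≈ 1.495
RHS = 1

LHS ≠ RHS (they differ by about 0.4947), so the equation does not hold here.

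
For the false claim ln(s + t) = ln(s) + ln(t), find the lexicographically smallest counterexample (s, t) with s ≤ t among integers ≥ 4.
(s, t) = (4, 4)

Substituting (4, 4) into the claim:
LHS = ln(4 + 4) = ln(8) ≈ 2.079
RHS = ln(4) + ln(4) = 2·ln(4) ≈ 2.773

Since LHS ≠ RHS, this pair disproves the claim, and no lexicographically smaller pair (s ≤ t, integers ≥ 4) does.

For instance (6, 9) is also a counterexample (LHS = ln(15) ≈ 2.708, RHS = ln(6) + ln(9) ≈ 3.989), but it's lexicographically larger.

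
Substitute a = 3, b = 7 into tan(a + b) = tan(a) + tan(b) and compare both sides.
LHS = tan(3 + 7) = tan(10) ≈ 0.6484
RHS = tan(3) + tan(7) ≈ 0.7289

LHS ≠ RHS (they differ by about 0.08054), so the equation does not hold here.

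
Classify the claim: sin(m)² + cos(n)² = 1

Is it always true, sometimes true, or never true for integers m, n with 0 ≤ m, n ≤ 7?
Sometimes true

It holds at (m, n) = (7, 7) (both sides equal 1), but fails at (m, n) = (5, 1) (LHS = cos(1)² + sin(5)² ≈ 1.211, RHS = 1).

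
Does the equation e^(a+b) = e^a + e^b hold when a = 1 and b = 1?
Substituting a = 1, b = 1:

LHS = e^(1+1) = e^2 ≈ 7.389
RHS = e^1 + e^1 = 2·e ≈ 5.437

LHS ≠ RHS, so the equation does not hold at this point.

Answer: Fails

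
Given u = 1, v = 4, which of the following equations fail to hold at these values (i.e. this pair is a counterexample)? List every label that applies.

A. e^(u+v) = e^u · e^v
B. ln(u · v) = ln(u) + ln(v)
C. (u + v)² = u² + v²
C

Evaluating each claim at the given values:
A. LHS = e^5 ≈ 148.4, RHS = e^5 ≈ 148.4 → holds here (LHS = RHS)
B. LHS = ln(4) ≈ 1.386, RHS = ln(4) ≈ 1.386 → holds here (LHS = RHS)
C. LHS = 25, RHS = 17 → fails here (LHS ≠ RHS)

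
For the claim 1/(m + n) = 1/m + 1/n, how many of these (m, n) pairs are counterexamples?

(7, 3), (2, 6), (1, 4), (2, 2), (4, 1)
5

Testing each pair:
(7, 3): LHS = 1/10, RHS = 10/21 → counterexample
(2, 6): LHS = 1/8, RHS = 2/3 → counterexample
(1, 4): LHS = 1/5, RHS = 5/4 → counterexample
(2, 2): LHS = 1/4, RHS = 1 → counterexample
(4, 1): LHS = 1/5, RHS = 5/4 → counterexample

That makes 5 counterexamples.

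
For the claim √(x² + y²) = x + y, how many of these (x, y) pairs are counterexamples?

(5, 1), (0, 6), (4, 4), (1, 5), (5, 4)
4

Testing each pair:
(5, 1): LHS = √(26) ≈ 5.099, RHS = 6 → counterexample
(0, 6): LHS = 6, RHS = 6 → satisfies claim
(4, 4): LHS = 4·√(2) ≈ 5.657, RHS = 8 → counterexample
(1, 5): LHS = √(26) ≈ 5.099, RHS = 6 → counterexample
(5, 4): LHS = √(41) ≈ 6.403, RHS = 9 → counterexample

That makes 4 counterexamples.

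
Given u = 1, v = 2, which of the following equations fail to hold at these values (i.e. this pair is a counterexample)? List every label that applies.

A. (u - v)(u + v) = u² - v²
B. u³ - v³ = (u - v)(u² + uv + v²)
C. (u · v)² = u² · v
Evaluating each claim at the given values:
A. LHS = -3, RHS = -3 → holds here (LHS = RHS)
B. LHS = -7, RHS = -7 → holds here (LHS = RHS)
C. LHS = 4, RHS = 2 → fails here (LHS ≠ RHS)

Answer: C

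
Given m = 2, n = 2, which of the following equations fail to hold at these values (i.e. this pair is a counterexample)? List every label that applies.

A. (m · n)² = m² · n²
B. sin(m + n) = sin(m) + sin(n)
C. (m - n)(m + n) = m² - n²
B

Evaluating each claim at the given values:
A. LHS = 16, RHS = 16 → holds here (LHS = RHS)
B. LHS = sin(4) ≈ -0.7568, RHS = 2·sin(2) ≈ 1.819 → fails here (LHS ≠ RHS)
C. LHS = 0, RHS = 0 → holds here (LHS = RHS)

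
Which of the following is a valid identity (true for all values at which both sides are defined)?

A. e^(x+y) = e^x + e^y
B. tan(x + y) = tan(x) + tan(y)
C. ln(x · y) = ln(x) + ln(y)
A: fails at (2, 7) — LHS = e^9 ≈ 8103, RHS = e^2 + e^7 ≈ 1104.
B: fails at (2, 4) — LHS = tan(6) ≈ -0.291, RHS = tan(2) + tan(4) ≈ -1.027.
C: holds — e.g. at (1, 5), both sides equal ln(5) ≈ 1.609.

Answer: C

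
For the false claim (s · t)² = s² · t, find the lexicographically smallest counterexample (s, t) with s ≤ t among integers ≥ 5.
Substituting (5, 5) into the claim:
LHS = (5 · 5)² = 625
RHS = 5² · 5 = 125

Since LHS ≠ RHS, this pair disproves the claim, and no lexicographically smaller pair (s ≤ t, integers ≥ 5) does.

For instance (10, 10) is also a counterexample (LHS = 10000, RHS = 1000), but it's lexicographically larger.

Answer: (s, t) = (5, 5)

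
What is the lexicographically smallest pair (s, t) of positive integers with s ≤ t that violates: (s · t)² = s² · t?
At (1, 1): both sides equal 1, so it holds there.

Substituting (1, 2) into the claim:
LHS = (1 · 2)² = 4
RHS = 1² · 2 = 2

Since LHS ≠ RHS, this pair disproves the claim, and no lexicographically smaller pair (s ≤ t, positive integers) does.

For instance (7, 8) is also a counterexample (LHS = 3136, RHS = 392), but it's lexicographically larger.

Answer: (s, t) = (1, 2)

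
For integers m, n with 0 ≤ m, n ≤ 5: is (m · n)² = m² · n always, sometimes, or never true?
Sometimes true

It holds at (m, n) = (4, 0) (both sides equal 0), but fails at (m, n) = (1, 3) (LHS = 9, RHS = 3).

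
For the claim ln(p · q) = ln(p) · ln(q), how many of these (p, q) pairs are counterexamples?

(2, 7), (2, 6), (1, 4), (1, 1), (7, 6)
Testing each pair:
(2, 7): LHS = ln(14) ≈ 2.639, RHS = ln(2)·ln(7) ≈ 1.349 → counterexample
(2, 6): LHS = ln(12) ≈ 2.485, RHS = ln(2)·ln(6) ≈ 1.242 → counterexample
(1, 4): LHS = ln(4) ≈ 1.386, RHS = 0 → counterexample
(1, 1): LHS = 0, RHS = 0 → satisfies claim
(7, 6): LHS = ln(42) ≈ 3.738, RHS = ln(6)·ln(7) ≈ 3.487 → counterexample

That makes 4 counterexamples.

Answer: 4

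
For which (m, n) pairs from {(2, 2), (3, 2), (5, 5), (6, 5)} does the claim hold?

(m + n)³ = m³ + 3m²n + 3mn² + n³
Testing each pair:
(2, 2): LHS = 64, RHS = 64 → holds
(3, 2): LHS = 125, RHS = 125 → holds
(5, 5): LHS = 1000, RHS = 1000 → holds
(6, 5): LHS = 1331, RHS = 1331 → holds

Every pair satisfies the claim.

Answer: All pairs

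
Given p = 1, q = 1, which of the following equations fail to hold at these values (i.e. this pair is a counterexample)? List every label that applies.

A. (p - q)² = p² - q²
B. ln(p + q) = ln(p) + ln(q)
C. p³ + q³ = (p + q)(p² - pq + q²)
Evaluating each claim at the given values:
A. LHS = 0, RHS = 0 → holds here (LHS = RHS)
B. LHS = ln(2) ≈ 0.6931, RHS = 0 → fails here (LHS ≠ RHS)
C. LHS = 2, RHS = 2 → holds here (LHS = RHS)

Answer: B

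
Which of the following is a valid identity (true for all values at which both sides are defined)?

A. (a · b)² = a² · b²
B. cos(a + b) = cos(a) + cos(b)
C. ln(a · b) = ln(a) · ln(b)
A: holds — e.g. at (4, 4), both sides equal 256.
B: fails at (3, 4) — LHS = cos(7) ≈ 0.7539, RHS = cos(3) + cos(4) ≈ -1.644.
C: fails at (3, 3) — LHS = ln(9) ≈ 2.197, RHS = ln(3)² ≈ 1.207.

Answer: A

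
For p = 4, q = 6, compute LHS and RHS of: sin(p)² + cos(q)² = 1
LHS = sin(4)² + cos(6)² ≈ 1.495
RHS = 1

LHS ≠ RHS (they differ by about 0.4947), so the equation does not hold here.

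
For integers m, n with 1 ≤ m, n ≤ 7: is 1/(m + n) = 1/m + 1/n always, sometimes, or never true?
The claim fails for every pair in the range. For instance at (m, n) = (4, 3): LHS = 1/7, RHS = 7/12.

Answer: Never true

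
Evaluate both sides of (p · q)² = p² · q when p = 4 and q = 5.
LHS = (4 · 5)² = 400
RHS = 4² · 5 = 80

LHS ≠ RHS, so the equation does not hold here.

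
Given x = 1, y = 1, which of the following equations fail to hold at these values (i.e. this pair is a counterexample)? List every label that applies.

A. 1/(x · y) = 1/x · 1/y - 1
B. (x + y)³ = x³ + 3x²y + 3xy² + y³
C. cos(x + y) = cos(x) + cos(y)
Evaluating each claim at the given values:
A. LHS = 1, RHS = 0 → fails here (LHS ≠ RHS)
B. LHS = 8, RHS = 8 → holds here (LHS = RHS)
C. LHS = cos(2) ≈ -0.4161, RHS = 2·cos(1) ≈ 1.081 → fails here (LHS ≠ RHS)

Answer: A, C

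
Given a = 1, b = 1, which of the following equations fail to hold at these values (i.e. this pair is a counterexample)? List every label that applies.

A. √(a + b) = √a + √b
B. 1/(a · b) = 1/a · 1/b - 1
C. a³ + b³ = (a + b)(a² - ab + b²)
A, B

Evaluating each claim at the given values:
A. LHS = √(2) ≈ 1.414, RHS = 2 → fails here (LHS ≠ RHS)
B. LHS = 1, RHS = 0 → fails here (LHS ≠ RHS)
C. LHS = 2, RHS = 2 → holds here (LHS = RHS)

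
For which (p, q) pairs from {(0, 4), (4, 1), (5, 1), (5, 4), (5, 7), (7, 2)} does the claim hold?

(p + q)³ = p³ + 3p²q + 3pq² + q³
All pairs

Testing each pair:
(0, 4): LHS = 64, RHS = 64 → holds
(4, 1): LHS = 125, RHS = 125 → holds
(5, 1): LHS = 216, RHS = 216 → holds
(5, 4): LHS = 729, RHS = 729 → holds
(5, 7): LHS = 1728, RHS = 1728 → holds
(7, 2): LHS = 729, RHS = 729 → holds

Every pair satisfies the claim.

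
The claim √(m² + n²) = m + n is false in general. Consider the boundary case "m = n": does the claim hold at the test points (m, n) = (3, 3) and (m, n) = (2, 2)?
At (3, 3): LHS = 3·√(2) ≈ 4.243 ≠ RHS = 6
At (2, 2): LHS = 2·√(2) ≈ 2.828 ≠ RHS = 4

Answer: No, fails at both test points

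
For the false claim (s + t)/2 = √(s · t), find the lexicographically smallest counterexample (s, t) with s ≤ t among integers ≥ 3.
(s, t) = (3, 4)

Substituting (3, 4) into the claim:
LHS = (3 + 4)/2 = 7/2
RHS = √(3 · 4) = 2·√(3) ≈ 3.464

Since LHS ≠ RHS, this pair disproves the claim, and no lexicographically smaller pair (s ≤ t, integers ≥ 3) does.

For instance (3, 9) is also a counterexample (LHS = 6, RHS = 3·√(3) ≈ 5.196), but it's lexicographically larger.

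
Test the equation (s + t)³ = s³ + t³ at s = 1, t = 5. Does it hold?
Fails

Substituting s = 1, t = 5:

LHS = (1 + 5)³ = 216
RHS = 1³ + 5³ = 126

LHS ≠ RHS, so the equation does not hold at this point.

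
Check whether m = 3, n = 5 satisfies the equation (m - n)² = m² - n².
Substituting m = 3, n = 5:

LHS = (3 - 5)² = 4
RHS = 3² - 5² = -16

LHS ≠ RHS, so the equation does not hold at this point.

Answer: Fails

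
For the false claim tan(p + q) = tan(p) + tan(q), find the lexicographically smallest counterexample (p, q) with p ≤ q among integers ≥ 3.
(p, q) = (3, 3)

Substituting (3, 3) into the claim:
LHS = tan(3 + 3) = tan(6) ≈ -0.291
RHS = tan(3) + tan(3) = 2·tan(3) ≈ -0.2851

Since LHS ≠ RHS, this pair disproves the claim, and no lexicographically smaller pair (p ≤ q, integers ≥ 3) does.

For instance (7, 10) is also a counterexample (LHS = tan(17) ≈ 3.494, RHS = tan(10) + tan(7) ≈ 1.52), but it's lexicographically larger.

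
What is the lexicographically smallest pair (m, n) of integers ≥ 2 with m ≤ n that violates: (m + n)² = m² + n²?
Substituting (2, 2) into the claim:
LHS = (2 + 2)² = 16
RHS = 2² + 2² = 8

Since LHS ≠ RHS, this pair disproves the claim, and no lexicographically smaller pair (m ≤ n, integers ≥ 2) does.

For instance (2, 8) is also a counterexample (LHS = 100, RHS = 68), but it's lexicographically larger.

Answer: (m, n) = (2, 2)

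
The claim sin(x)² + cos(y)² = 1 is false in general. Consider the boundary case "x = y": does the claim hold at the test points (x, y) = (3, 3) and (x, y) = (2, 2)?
Yes, holds at both test points

At (3, 3): LHS = sin(3)² + cos(3)² = 1, RHS = 1 → equal
At (2, 2): LHS = cos(2)² + sin(2)² = 1, RHS = 1 → equal

So the claim does hold at both of these boundary points, even though it is not an identity.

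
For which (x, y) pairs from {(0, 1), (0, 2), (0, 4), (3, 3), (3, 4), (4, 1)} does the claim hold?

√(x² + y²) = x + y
Testing each pair:
(0, 1): LHS = 1, RHS = 1 → holds
(0, 2): LHS = 2, RHS = 2 → holds
(0, 4): LHS = 4, RHS = 4 → holds
(3, 3): LHS = 3·√(2) ≈ 4.243, RHS = 6 → fails
(3, 4): LHS = 5, RHS = 7 → fails
(4, 1): LHS = √(17) ≈ 4.123, RHS = 5 → fails

3 of 6 pairs satisfy the claim.

Answer: (0, 1), (0, 2), (0, 4)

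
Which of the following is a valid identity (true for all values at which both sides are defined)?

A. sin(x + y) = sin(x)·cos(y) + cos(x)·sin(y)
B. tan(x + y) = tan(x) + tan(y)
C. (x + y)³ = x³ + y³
A

A: holds — e.g. at (3, 3), both sides equal sin(6) ≈ -0.2794.
B: fails at (6, 7) — LHS = tan(13) ≈ 0.463, RHS = tan(6) + tan(7) ≈ 0.5804.
C: fails at (4, 6) — LHS = 1000, RHS = 280.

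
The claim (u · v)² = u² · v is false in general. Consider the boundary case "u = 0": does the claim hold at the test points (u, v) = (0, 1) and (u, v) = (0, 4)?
At (0, 1): LHS = 0, RHS = 0 → equal
At (0, 4): LHS = 0, RHS = 0 → equal

So the claim does hold at both of these boundary points, even though it is not an identity.

Answer: Yes, holds at both test points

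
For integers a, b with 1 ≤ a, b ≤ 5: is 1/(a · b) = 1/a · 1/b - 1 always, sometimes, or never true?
Never true

The claim fails for every pair in the range. For instance at (a, b) = (3, 1): LHS = 1/3, RHS = -2/3.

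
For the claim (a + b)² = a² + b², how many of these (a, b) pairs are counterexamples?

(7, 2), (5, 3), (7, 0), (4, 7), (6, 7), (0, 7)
Testing each pair:
(7, 2): LHS = 81, RHS = 53 → counterexample
(5, 3): LHS = 64, RHS = 34 → counterexample
(7, 0): LHS = 49, RHS = 49 → satisfies claim
(4, 7): LHS = 121, RHS = 65 → counterexample
(6, 7): LHS = 169, RHS = 85 → counterexample
(0, 7): LHS = 49, RHS = 49 → satisfies claim

That makes 4 counterexamples.

Answer: 4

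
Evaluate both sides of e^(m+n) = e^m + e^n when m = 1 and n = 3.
LHS = e^(1+3) = e^4 ≈ 54.6
RHS = e^1 + e^3 = e + e^3 ≈ 22.8

LHS ≠ RHS (they differ by about 31.79), so the equation does not hold here.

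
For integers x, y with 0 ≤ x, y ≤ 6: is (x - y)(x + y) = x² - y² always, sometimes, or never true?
Always true

The identity holds for every pair in the range. For instance at (x, y) = (4, 4): both sides equal 0.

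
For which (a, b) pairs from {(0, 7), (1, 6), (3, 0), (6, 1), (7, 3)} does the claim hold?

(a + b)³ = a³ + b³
Testing each pair:
(0, 7): LHS = 343, RHS = 343 → holds
(1, 6): LHS = 343, RHS = 217 → fails
(3, 0): LHS = 27, RHS = 27 → holds
(6, 1): LHS = 343, RHS = 217 → fails
(7, 3): LHS = 1000, RHS = 370 → fails

2 of 5 pairs satisfy the claim.

Answer: (0, 7), (3, 0)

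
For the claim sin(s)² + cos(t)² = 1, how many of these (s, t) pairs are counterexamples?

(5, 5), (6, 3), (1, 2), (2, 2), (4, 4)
2

Testing each pair:
(5, 5): LHS = cos(5)² + sin(5)² = 1, RHS = 1 → satisfies claim
(6, 3): LHS = sin(6)² + cos(3)² ≈ 1.058, RHS = 1 → counterexample
(1, 2): LHS = cos(2)² + sin(1)² ≈ 0.8813, RHS = 1 → counterexample
(2, 2): LHS = cos(2)² + sin(2)² = 1, RHS = 1 → satisfies claim
(4, 4): LHS = cos(4)² + sin(4)² = 1, RHS = 1 → satisfies claim

That makes 2 counterexamples.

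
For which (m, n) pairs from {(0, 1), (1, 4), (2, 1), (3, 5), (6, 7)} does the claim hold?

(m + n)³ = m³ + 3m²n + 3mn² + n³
Testing each pair:
(0, 1): LHS = 1, RHS = 1 → holds
(1, 4): LHS = 125, RHS = 125 → holds
(2, 1): LHS = 27, RHS = 27 → holds
(3, 5): LHS = 512, RHS = 512 → holds
(6, 7): LHS = 2197, RHS = 2197 → holds

Every pair satisfies the claim.

Answer: All pairs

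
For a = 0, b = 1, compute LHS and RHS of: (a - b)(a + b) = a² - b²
LHS = (0 - 1)(0 + 1) = -1
RHS = 0² - 1² = -1

LHS = RHS: the two sides agree.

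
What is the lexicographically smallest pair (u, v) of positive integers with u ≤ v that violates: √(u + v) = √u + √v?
(u, v) = (1, 1)

Substituting (1, 1) into the claim:
LHS = √(1 + 1) = √(2) ≈ 1.414
RHS = √1 + √1 = 2

Since LHS ≠ RHS, this pair disproves the claim, and no lexicographically smaller pair (u ≤ v, positive integers) does.

For instance (6, 6) is also a counterexample (LHS = 2·√(3) ≈ 3.464, RHS = 2·√(6) ≈ 4.899), but it's lexicographically larger.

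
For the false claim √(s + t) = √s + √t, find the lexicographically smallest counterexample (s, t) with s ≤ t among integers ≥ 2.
(s, t) = (2, 2)

Substituting (2, 2) into the claim:
LHS = √(2 + 2) = 2
RHS = √2 + √2 = 2·√(2) ≈ 2.828

Since LHS ≠ RHS, this pair disproves the claim, and no lexicographically smaller pair (s ≤ t, integers ≥ 2) does.

For instance (5, 8) is also a counterexample (LHS = √(13) ≈ 3.606, RHS = √(5) + 2·√(2) ≈ 5.064), but it's lexicographically larger.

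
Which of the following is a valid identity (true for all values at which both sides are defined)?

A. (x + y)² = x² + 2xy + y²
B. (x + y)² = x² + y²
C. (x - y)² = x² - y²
A

A: holds — e.g. at (6, 7), both sides equal 169.
B: fails at (5, 5) — LHS = 100, RHS = 50.
C: fails at (1, 4) — LHS = 9, RHS = -15.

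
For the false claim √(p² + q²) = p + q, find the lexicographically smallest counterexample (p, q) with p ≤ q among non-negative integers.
At (0, 6): both sides equal 6, so it holds there.

Substituting (1, 1) into the claim:
LHS = √(1² + 1²) = √(2) ≈ 1.414
RHS = 1 + 1 = 2

Since LHS ≠ RHS, this pair disproves the claim, and no lexicographically smaller pair (p ≤ q, non-negative integers) does.

For instance (6, 6) is also a counterexample (LHS = 6·√(2) ≈ 8.485, RHS = 12), but it's lexicographically larger.

Answer: (p, q) = (1, 1)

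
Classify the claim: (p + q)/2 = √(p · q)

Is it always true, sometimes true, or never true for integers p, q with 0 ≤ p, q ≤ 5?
It holds at (p, q) = (5, 5) (both sides equal 5), but fails at (p, q) = (3, 4) (LHS = 7/2, RHS = 2·√(3) ≈ 3.464).

Answer: Sometimes true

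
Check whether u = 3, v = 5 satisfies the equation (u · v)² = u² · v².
Substituting u = 3, v = 5:

LHS = (3 · 5)² = 225
RHS = 3² · 5² = 225

LHS = RHS, so the equation holds at this point.

Answer: Holds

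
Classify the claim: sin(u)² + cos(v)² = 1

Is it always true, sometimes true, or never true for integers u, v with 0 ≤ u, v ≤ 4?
It holds at (u, v) = (0, 0) (both sides equal 1), but fails at (u, v) = (4, 3) (LHS = sin(4)² + cos(3)² ≈ 1.553, RHS = 1).

Answer: Sometimes true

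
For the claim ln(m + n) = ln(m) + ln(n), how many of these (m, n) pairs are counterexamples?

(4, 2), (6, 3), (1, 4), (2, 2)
Testing each pair:
(4, 2): LHS = ln(6) ≈ 1.792, RHS = ln(2) + ln(4) ≈ 2.079 → counterexample
(6, 3): LHS = ln(9) ≈ 2.197, RHS = ln(3) + ln(6) ≈ 2.89 → counterexample
(1, 4): LHS = ln(5) ≈ 1.609, RHS = ln(4) ≈ 1.386 → counterexample
(2, 2): LHS = ln(4) ≈ 1.386, RHS = 2·ln(2) ≈ 1.386 → satisfies claim

That makes 3 counterexamples.

Answer: 3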